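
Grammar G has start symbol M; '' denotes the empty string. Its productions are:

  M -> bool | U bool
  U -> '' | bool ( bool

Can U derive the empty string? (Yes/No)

U has an ''-production, so U ⇒ ''.

Yes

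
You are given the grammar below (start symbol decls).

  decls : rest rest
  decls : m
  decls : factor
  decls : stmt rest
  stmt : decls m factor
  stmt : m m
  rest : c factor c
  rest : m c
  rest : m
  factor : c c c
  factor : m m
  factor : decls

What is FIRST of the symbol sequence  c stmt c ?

c is a terminal; add {c} and stop.

{ c }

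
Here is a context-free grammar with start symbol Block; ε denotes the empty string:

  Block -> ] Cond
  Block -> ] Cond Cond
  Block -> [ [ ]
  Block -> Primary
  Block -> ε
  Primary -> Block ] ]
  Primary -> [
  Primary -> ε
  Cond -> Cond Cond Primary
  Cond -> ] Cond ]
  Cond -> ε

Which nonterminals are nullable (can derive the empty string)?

{ Block, Cond, Primary }

Directly nullable (have an ε-production): Block, Primary, Cond.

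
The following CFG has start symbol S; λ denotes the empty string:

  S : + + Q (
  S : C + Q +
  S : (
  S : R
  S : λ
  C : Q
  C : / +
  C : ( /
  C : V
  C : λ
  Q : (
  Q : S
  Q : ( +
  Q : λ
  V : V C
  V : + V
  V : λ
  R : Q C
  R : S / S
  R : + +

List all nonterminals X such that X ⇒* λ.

{ C, Q, R, S, V }

Directly nullable (have an λ-production): S, C, Q, V.
R : Q C with every symbol nullable, so R is nullable.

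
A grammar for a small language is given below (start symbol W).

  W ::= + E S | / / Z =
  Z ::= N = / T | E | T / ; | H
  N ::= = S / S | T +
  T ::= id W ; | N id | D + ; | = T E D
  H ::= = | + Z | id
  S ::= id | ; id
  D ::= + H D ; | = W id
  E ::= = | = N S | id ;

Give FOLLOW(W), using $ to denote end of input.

{ $, ;, id }

W is the start symbol, so $ ∈ FOLLOW(W).
In T ::= id W ;: add FIRST(;) = { ; }.
In D ::= = W id: add FIRST(id) = { id }.
Union: FOLLOW(W) = { $, ;, id }.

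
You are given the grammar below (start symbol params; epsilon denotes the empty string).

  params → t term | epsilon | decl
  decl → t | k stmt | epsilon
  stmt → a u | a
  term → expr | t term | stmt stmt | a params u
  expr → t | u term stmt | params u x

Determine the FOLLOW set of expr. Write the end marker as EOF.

In term → expr: expr is at the end, add FOLLOW(term) = { EOF, a, u }.
Union: FOLLOW(expr) = { EOF, a, u }.

{ EOF, a, u }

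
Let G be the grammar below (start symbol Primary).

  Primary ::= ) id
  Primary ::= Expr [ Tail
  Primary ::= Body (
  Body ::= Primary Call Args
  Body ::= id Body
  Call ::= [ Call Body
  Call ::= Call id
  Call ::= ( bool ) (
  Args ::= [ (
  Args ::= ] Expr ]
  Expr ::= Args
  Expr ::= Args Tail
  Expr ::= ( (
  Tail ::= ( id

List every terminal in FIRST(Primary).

{ (, ), [, ], id }

Primary ::= ) id contributes {)}.
From Primary ::= Expr [ Tail: add FIRST(Expr) = { (, [, ] }.
From Primary ::= Body (: add FIRST(Body) = { (, ), [, ], id }.
Union: FIRST(Primary) = { (, ), [, ], id }.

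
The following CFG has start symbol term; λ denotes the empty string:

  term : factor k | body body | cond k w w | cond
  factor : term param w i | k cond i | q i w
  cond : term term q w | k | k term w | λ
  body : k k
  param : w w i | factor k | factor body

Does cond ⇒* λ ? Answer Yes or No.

Yes

cond has an λ-production, so cond ⇒ λ.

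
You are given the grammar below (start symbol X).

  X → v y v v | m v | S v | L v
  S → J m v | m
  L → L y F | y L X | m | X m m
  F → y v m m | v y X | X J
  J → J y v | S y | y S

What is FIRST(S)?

From S → J m v: add FIRST(J) = { m, y }.
S → m contributes {m}.
Union: FIRST(S) = { m, y }.

{ m, y }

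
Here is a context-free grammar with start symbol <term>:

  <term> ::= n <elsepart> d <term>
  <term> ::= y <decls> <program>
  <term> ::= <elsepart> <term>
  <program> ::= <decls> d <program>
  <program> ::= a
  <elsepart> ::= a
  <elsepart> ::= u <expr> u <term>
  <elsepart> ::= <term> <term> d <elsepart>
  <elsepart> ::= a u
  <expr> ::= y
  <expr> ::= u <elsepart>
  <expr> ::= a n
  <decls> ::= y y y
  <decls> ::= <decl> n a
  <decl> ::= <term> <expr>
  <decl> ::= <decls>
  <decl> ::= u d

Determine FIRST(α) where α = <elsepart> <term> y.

Add FIRST(<elsepart>) = { a, n, u, y }; <elsepart> is not nullable, stop.

{ a, n, u, y }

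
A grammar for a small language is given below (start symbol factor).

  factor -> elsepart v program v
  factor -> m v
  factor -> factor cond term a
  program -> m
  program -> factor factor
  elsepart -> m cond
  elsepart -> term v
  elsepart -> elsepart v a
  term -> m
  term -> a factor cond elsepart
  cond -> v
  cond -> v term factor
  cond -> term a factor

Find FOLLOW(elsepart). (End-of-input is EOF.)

{ a, m, v }

In factor -> elsepart v program v: add FIRST(v program v) = { v }.
In elsepart -> elsepart v a: add FIRST(v a) = { v }.
In term -> a factor cond elsepart: elsepart is at the end, add FOLLOW(term) = { a, m, v }.
Union: FOLLOW(elsepart) = { a, m, v }.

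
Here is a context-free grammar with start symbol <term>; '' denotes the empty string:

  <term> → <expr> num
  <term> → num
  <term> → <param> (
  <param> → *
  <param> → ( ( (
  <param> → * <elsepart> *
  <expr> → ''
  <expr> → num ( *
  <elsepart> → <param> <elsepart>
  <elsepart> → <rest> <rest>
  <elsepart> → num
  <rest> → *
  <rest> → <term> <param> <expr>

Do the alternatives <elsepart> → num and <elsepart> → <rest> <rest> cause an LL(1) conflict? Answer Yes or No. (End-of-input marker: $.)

Yes

FIRST(num) = { num } and FIRST(<rest> <rest>) = { (, *, num }.
Both contain num, so the two alternatives are not disjoint — LL(1) conflict.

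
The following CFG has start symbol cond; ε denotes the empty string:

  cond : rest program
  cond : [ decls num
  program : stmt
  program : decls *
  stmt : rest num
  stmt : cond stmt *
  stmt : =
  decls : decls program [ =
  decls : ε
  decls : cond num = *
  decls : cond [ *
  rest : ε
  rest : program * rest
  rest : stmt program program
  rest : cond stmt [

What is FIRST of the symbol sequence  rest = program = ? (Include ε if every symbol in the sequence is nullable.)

{ *, =, [, num }

Add FIRST(rest)\{ε} = { *, =, [, num }; rest is nullable, continue.
= is a terminal; add {=} and stop.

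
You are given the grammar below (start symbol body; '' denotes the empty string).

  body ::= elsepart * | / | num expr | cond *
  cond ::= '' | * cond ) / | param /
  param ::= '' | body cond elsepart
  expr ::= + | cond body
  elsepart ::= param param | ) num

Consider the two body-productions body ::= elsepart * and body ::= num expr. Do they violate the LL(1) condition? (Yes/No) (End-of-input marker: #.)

Yes

FIRST(elsepart *) = { ), *, /, num } and FIRST(num expr) = { num }.
Both contain num, so the two alternatives are not disjoint — LL(1) conflict.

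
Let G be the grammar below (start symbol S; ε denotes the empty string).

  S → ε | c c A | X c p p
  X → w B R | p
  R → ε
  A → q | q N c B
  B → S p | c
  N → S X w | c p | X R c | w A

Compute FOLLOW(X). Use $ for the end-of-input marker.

{ c, w }

In S → X c p p: add FIRST(c p p) = { c }.
In N → S X w: add FIRST(w) = { w }.
In N → X R c: add FIRST(R c) = { c }.
Union: FOLLOW(X) = { c, w }.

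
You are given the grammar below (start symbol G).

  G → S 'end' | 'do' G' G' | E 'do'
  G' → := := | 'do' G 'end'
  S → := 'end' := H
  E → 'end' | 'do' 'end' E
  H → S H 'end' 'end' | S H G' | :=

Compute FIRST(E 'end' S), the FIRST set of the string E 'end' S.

{ 'do', 'end' }

Add FIRST(E) = { 'do', 'end' }; E is not nullable, stop.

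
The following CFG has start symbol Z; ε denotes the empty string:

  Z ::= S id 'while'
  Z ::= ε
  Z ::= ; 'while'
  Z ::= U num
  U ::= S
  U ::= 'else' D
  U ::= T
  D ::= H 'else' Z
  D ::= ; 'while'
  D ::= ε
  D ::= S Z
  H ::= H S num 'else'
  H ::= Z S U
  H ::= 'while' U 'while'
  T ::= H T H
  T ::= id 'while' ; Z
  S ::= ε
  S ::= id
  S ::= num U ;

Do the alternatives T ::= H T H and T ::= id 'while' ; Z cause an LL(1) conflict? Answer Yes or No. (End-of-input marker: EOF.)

FIRST(H T H) = { 'else', 'while', ;, id, num } and FIRST(id 'while' ; Z) = { id }.
Both contain id, so the two alternatives are not disjoint — LL(1) conflict.

Yes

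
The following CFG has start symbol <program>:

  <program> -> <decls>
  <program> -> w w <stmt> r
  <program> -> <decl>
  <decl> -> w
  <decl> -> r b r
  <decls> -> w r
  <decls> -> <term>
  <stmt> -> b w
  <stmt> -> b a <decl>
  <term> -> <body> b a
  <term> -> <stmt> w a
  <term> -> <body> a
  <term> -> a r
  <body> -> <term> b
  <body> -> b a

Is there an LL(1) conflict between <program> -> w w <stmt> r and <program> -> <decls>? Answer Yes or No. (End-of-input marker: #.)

Yes

FIRST(w w <stmt> r) = { w } and FIRST(<decls>) = { a, b, w }.
Both contain w, so the two alternatives are not disjoint — LL(1) conflict.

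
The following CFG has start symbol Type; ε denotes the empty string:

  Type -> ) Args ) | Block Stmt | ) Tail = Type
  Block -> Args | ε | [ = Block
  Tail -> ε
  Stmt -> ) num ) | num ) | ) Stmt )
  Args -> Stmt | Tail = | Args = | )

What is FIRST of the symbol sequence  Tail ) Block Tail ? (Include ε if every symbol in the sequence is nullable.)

Add FIRST(Tail)\{ε} = {  }; Tail is nullable, continue.
) is a terminal; add {)} and stop.

{ ) }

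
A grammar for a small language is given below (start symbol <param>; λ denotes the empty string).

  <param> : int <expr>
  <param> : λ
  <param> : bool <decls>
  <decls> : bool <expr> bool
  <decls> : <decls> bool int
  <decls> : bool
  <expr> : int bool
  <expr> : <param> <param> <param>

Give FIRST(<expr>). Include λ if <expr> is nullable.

<expr> : int bool contributes {int}.
From <expr> : <param> <param> <param>: <param>, <param>, <param> nullable, take FIRST(<param>) ∪ FIRST(<param>) ∪ FIRST(<param>) = { bool, int }; also λ since the whole RHS is nullable.
Union: FIRST(<expr>) = { bool, int, λ }.

{ bool, int, λ }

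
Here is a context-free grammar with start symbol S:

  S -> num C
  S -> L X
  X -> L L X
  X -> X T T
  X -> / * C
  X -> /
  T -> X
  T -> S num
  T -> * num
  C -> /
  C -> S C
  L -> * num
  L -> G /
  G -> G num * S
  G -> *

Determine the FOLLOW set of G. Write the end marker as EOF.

In L -> G /: add FIRST(/) = { / }.
In G -> G num * S: add FIRST(num * S) = { num }.
Union: FOLLOW(G) = { /, num }.

{ /, num }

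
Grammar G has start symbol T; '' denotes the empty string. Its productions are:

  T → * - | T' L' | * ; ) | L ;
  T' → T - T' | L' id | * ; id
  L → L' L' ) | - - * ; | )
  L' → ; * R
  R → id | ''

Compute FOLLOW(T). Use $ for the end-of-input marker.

{ $, - }

T is the start symbol, so $ ∈ FOLLOW(T).
In T' → T - T': add FIRST(- T') = { - }.
Union: FOLLOW(T) = { $, - }.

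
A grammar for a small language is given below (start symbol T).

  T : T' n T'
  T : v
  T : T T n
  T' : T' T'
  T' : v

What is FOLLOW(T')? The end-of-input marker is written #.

In T : T' n T': add FIRST(n T') = { n }.
In T : T' n T': T' is at the end, add FOLLOW(T) = { #, n, v }.
In T' : T' T': add FIRST(T') = { v }.
In T' : T' T': T' is at the end, add FOLLOW(T') = { #, n, v }.
Union: FOLLOW(T') = { #, n, v }.

{ #, n, v }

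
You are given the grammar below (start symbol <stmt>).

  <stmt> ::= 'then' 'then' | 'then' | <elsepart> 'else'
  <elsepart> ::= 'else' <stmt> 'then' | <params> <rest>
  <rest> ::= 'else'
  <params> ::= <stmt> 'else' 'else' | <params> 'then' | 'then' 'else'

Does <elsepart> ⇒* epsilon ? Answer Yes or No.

No nonterminal in this grammar is nullable.
No production of <elsepart> has an RHS whose symbols are all nullable, so <elsepart> is not nullable.

No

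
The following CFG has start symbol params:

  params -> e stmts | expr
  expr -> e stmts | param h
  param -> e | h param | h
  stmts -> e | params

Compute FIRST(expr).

expr -> e stmts contributes {e}.
From expr -> param h: add FIRST(param) = { e, h }.
Union: FIRST(expr) = { e, h }.

{ e, h }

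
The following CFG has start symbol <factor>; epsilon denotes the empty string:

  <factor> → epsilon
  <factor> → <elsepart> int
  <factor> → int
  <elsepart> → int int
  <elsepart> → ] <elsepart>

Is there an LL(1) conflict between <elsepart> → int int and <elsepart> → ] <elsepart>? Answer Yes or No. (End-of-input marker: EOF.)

FIRST(int int) = { int } and FIRST(] <elsepart>) = { ] }.
The FIRST sets are disjoint and neither alternative is nullable — no conflict.

No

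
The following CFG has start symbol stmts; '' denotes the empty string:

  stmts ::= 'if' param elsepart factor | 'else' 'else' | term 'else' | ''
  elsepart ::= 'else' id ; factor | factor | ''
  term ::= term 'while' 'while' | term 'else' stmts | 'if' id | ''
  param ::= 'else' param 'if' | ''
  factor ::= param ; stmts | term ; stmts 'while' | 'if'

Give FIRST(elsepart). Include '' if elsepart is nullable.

elsepart ::= 'else' id ; factor contributes {'else'}.
From elsepart ::= factor: add FIRST(factor) = { 'else', 'if', 'while', ; }.
elsepart ::= '' contributes ''.
Union: FIRST(elsepart) = { 'else', 'if', 'while', ;, '' }.

{ 'else', 'if', 'while', ;, '' }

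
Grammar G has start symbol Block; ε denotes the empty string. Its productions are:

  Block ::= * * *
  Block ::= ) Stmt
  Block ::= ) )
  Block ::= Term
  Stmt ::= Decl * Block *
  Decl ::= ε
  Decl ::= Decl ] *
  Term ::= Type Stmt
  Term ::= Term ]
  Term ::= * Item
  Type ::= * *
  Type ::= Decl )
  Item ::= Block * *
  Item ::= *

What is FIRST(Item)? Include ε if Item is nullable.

From Item ::= Block * *: add FIRST(Block) = { ), *, ] }.
Item ::= * contributes {*}.
Union: FIRST(Item) = { ), *, ] }.

{ ), *, ] }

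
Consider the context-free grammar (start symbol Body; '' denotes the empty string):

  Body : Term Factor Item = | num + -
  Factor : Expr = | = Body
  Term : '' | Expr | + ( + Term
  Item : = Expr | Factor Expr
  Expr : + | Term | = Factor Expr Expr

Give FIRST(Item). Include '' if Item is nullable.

Item : = Expr contributes {=}.
From Item : Factor Expr: add FIRST(Factor) = { +, = }.
Union: FIRST(Item) = { +, = }.

{ +, = }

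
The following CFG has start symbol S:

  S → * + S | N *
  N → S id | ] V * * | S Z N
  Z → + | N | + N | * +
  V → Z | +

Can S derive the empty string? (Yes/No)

No

No nonterminal in this grammar is nullable.
No production of S has an RHS whose symbols are all nullable, so S is not nullable.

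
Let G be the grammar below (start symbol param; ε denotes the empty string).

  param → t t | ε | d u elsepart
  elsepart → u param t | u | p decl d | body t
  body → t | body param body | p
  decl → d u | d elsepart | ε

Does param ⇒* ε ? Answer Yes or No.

param has an ε-production, so param ⇒ ε.

Yes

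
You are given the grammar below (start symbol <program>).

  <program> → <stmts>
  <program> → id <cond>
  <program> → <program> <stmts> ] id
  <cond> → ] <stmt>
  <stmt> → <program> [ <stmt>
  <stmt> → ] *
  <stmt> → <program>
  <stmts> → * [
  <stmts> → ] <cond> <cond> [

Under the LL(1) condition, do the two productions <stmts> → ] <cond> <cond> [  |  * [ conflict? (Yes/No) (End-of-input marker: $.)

FIRST(] <cond> <cond> [) = { ] } and FIRST(* [) = { * }.
The FIRST sets are disjoint and neither alternative is nullable — no conflict.

No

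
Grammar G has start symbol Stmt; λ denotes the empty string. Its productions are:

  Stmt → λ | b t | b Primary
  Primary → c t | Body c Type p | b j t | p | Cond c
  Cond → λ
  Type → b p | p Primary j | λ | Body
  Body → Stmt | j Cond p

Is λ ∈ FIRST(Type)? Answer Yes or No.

Type has an λ-production, so Type ⇒ λ.

Yes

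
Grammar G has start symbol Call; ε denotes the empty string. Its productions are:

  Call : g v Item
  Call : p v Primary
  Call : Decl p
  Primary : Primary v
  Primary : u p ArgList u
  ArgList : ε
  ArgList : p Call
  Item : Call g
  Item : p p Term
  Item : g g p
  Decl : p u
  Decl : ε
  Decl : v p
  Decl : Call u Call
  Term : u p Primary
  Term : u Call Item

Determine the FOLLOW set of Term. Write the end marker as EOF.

In Item : p p Term: Term is at the end, add FOLLOW(Item) = { EOF, g, p, u, v }.
Union: FOLLOW(Term) = { EOF, g, p, u, v }.

{ EOF, g, p, u, v }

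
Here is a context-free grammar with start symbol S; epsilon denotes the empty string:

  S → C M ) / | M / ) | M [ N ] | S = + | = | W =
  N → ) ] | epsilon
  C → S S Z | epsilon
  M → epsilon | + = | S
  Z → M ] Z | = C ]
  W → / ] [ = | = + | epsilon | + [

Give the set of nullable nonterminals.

{ C, M, N, W }

Directly nullable (have an epsilon-production): N, C, M, W.
No other nonterminal has a production whose RHS symbols are all nullable.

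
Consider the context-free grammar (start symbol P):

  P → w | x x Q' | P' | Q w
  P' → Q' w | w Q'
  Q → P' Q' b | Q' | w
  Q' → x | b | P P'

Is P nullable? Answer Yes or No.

No

No nonterminal in this grammar is nullable.
No production of P has an RHS whose symbols are all nullable, so P is not nullable.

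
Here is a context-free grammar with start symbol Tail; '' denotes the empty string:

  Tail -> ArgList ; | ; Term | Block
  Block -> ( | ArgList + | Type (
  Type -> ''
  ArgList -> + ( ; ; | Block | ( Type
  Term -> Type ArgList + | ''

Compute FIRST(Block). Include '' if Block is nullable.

Block -> ( contributes {(}.
From Block -> ArgList +: add FIRST(ArgList) = { (, + }.
From Block -> Type (: Type nullable, take FIRST(Type) ∪ {(} = { ( }.
Union: FIRST(Block) = { (, + }.

{ (, + }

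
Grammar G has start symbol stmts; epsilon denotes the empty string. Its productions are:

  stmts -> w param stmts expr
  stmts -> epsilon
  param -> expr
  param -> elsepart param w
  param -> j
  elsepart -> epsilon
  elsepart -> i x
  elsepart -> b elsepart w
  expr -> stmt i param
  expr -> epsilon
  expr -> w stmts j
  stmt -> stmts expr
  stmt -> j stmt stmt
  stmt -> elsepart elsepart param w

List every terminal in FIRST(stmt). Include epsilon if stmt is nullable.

From stmt -> stmts expr: stmts, expr nullable, take FIRST(stmts) ∪ FIRST(expr) = { b, i, j, w }; also epsilon since the whole RHS is nullable.
stmt -> j stmt stmt contributes {j}.
From stmt -> elsepart elsepart param w: elsepart, elsepart, param nullable, take FIRST(elsepart) ∪ FIRST(elsepart) ∪ FIRST(param) ∪ {w} = { b, i, j, w }.
Union: FIRST(stmt) = { b, i, j, w, epsilon }.

{ b, i, j, w, epsilon }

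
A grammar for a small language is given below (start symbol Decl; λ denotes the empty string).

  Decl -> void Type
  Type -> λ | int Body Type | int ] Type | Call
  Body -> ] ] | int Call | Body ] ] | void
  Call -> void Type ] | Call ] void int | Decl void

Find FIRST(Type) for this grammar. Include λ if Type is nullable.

{ int, void, λ }

Type -> λ contributes λ.
Type -> int Body Type contributes {int}.
Type -> int ] Type contributes {int}.
From Type -> Call: add FIRST(Call) = { void }.
Union: FIRST(Type) = { int, void, λ }.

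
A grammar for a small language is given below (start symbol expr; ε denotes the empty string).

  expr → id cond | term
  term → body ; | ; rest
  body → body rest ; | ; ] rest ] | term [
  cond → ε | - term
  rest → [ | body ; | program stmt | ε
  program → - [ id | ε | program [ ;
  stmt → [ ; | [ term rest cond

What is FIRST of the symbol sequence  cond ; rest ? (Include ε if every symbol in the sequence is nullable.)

Add FIRST(cond)\{ε} = { - }; cond is nullable, continue.
; is a terminal; add {;} and stop.

{ -, ; }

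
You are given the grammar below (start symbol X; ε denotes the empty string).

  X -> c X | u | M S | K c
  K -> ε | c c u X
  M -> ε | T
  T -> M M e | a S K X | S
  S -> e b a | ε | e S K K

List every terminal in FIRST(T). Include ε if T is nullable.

From T -> M M e: M, M nullable, take FIRST(M) ∪ FIRST(M) ∪ {e} = { a, e }.
T -> a S K X contributes {a}.
From T -> S: add FIRST(S) = { e, ε } (including ε since S is nullable).
Union: FIRST(T) = { a, e, ε }.

{ a, e, ε }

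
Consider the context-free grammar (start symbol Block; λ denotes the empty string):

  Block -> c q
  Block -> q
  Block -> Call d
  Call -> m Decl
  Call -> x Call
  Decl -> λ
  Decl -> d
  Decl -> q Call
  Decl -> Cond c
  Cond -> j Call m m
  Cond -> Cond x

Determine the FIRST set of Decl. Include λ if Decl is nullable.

{ d, j, q, λ }

Decl -> λ contributes λ.
Decl -> d contributes {d}.
Decl -> q Call contributes {q}.
From Decl -> Cond c: add FIRST(Cond) = { j }.
Union: FIRST(Decl) = { d, j, q, λ }.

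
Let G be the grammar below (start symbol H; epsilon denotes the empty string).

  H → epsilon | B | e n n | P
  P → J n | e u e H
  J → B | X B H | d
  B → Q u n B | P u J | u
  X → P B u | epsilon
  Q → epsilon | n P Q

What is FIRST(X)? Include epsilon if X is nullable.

{ d, e, n, u, epsilon }

From X → P B u: add FIRST(P) = { d, e, n, u }.
X → epsilon contributes epsilon.
Union: FIRST(X) = { d, e, n, u, epsilon }.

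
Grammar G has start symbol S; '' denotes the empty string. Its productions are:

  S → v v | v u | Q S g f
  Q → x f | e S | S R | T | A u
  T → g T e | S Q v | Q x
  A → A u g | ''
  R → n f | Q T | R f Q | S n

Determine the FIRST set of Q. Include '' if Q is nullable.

Q → x f contributes {x}.
Q → e S contributes {e}.
From Q → S R: add FIRST(S) = { e, g, u, v, x }.
From Q → T: add FIRST(T) = { e, g, u, v, x }.
From Q → A u: A nullable, take FIRST(A) ∪ {u} = { u }.
Union: FIRST(Q) = { e, g, u, v, x }.

{ e, g, u, v, x }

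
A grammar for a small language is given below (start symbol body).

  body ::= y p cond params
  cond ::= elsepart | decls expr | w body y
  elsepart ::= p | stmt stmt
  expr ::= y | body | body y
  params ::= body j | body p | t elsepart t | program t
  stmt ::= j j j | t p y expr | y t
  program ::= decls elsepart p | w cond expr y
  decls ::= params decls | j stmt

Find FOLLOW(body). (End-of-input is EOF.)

body is the start symbol, so EOF ∈ FOLLOW(body).
In cond ::= w body y: add FIRST(y) = { y }.
In expr ::= body: body is at the end, add FOLLOW(expr) = { j, p, t, w, y }.
In expr ::= body y: add FIRST(y) = { y }.
In params ::= body j: add FIRST(j) = { j }.
In params ::= body p: add FIRST(p) = { p }.
Union: FOLLOW(body) = { EOF, j, p, t, w, y }.

{ EOF, j, p, t, w, y }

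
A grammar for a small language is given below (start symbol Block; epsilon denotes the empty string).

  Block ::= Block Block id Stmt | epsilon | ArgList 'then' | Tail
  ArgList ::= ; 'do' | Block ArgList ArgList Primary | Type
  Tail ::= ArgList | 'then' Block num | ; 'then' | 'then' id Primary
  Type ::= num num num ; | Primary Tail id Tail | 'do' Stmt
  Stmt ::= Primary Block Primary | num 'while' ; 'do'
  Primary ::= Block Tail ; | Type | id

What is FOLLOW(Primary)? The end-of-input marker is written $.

{ $, 'do', 'then', ;, id, num }

In ArgList ::= Block ArgList ArgList Primary: Primary is at the end, add FOLLOW(ArgList) = { $, 'do', 'then', ;, id, num }.
In Tail ::= 'then' id Primary: Primary is at the end, add FOLLOW(Tail) = { $, 'do', 'then', ;, id, num }.
In Type ::= Primary Tail id Tail: add FIRST(Tail id Tail) = { 'do', 'then', ;, id, num }.
In Stmt ::= Primary Block Primary: add FIRST(Block Primary) = { 'do', 'then', ;, id, num }.
In Stmt ::= Primary Block Primary: Primary is at the end, add FOLLOW(Stmt) = { $, 'do', 'then', ;, id, num }.
Union: FOLLOW(Primary) = { $, 'do', 'then', ;, id, num }.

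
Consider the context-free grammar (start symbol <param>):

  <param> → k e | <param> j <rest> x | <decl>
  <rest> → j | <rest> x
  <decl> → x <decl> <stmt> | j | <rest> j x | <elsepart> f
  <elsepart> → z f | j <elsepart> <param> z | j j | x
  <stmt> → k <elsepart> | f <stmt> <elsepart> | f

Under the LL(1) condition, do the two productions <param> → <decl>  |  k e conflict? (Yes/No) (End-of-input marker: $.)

FIRST(<decl>) = { j, x, z } and FIRST(k e) = { k }.
The FIRST sets are disjoint and neither alternative is nullable — no conflict.

No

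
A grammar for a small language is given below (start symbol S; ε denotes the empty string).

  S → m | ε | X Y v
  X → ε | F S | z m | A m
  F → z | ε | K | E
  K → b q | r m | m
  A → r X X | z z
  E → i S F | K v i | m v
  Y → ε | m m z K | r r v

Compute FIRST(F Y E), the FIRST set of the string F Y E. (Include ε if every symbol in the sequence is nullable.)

Add FIRST(F)\{ε} = { b, i, m, r, z }; F is nullable, continue.
Add FIRST(Y)\{ε} = { m, r }; Y is nullable, continue.
Add FIRST(E) = { b, i, m, r }; E is not nullable, stop.

{ b, i, m, r, z }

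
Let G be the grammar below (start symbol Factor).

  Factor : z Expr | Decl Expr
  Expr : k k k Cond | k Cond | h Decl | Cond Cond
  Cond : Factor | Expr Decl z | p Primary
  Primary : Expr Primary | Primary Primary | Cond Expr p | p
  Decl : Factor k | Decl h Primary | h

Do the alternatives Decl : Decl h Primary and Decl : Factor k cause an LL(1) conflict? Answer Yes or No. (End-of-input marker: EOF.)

FIRST(Decl h Primary) = { h, z } and FIRST(Factor k) = { h, z }.
Both contain h, so the two alternatives are not disjoint — LL(1) conflict.

Yes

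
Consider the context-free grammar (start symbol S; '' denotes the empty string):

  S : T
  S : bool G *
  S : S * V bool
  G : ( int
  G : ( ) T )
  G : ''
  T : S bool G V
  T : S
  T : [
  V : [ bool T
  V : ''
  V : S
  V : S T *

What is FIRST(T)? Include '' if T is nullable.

From T : S bool G V: add FIRST(S) = { [, bool }.
From T : S: add FIRST(S) = { [, bool }.
T : [ contributes {[}.
Union: FIRST(T) = { [, bool }.

{ [, bool }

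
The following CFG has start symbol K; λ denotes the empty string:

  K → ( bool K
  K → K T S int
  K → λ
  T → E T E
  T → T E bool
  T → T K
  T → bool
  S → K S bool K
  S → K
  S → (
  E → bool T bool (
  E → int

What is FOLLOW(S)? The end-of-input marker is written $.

In K → K T S int: add FIRST(int) = { int }.
In S → K S bool K: add FIRST(bool K) = { bool }.
Union: FOLLOW(S) = { bool, int }.

{ bool, int }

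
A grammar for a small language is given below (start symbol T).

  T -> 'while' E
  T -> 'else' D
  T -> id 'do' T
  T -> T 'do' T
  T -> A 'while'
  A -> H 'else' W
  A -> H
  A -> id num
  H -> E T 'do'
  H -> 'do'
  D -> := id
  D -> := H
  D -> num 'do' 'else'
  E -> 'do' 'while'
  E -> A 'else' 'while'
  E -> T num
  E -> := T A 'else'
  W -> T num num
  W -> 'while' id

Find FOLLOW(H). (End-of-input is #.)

In A -> H 'else' W: add FIRST('else' W) = { 'else' }.
In A -> H: H is at the end, add FOLLOW(A) = { 'else', 'while' }.
In D -> := H: H is at the end, add FOLLOW(D) = { #, 'do', 'else', 'while', :=, id, num }.
Union: FOLLOW(H) = { #, 'do', 'else', 'while', :=, id, num }.

{ #, 'do', 'else', 'while', :=, id, num }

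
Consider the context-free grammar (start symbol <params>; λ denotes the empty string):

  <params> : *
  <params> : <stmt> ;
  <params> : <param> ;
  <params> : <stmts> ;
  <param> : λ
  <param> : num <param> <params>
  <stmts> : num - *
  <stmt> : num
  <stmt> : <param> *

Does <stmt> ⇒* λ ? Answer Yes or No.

No

Nullable nonterminals: <param>.
No production of <stmt> has an RHS whose symbols are all nullable, so <stmt> is not nullable.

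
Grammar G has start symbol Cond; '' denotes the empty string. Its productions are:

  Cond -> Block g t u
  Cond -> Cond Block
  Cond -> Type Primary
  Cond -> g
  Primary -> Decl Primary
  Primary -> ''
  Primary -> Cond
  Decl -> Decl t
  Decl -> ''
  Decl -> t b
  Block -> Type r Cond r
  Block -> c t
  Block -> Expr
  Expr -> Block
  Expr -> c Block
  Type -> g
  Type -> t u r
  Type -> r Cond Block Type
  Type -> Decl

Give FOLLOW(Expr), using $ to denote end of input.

{ $, c, g, r, t }

In Block -> Expr: Expr is at the end, add FOLLOW(Block) = { $, c, g, r, t }.
Union: FOLLOW(Expr) = { $, c, g, r, t }.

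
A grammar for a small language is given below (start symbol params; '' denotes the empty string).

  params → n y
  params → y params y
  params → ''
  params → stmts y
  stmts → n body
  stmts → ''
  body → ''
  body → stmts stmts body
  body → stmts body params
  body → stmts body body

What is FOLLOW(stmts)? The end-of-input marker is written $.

In params → stmts y: add FIRST(y) = { y }.
In body → stmts stmts body: add FIRST(stmts body)\{''} = { n, y }.
  Since stmts body is nullable, also add FOLLOW(body) = { n, y }.
In body → stmts stmts body: add FIRST(body)\{''} = { n, y }.
  Since body is nullable, also add FOLLOW(body) = { n, y }.
In body → stmts body params: add FIRST(body params)\{''} = { n, y }.
  Since body params is nullable, also add FOLLOW(body) = { n, y }.
In body → stmts body body: add FIRST(body body)\{''} = { n, y }.
  Since body body is nullable, also add FOLLOW(body) = { n, y }.
Union: FOLLOW(stmts) = { n, y }.

{ n, y }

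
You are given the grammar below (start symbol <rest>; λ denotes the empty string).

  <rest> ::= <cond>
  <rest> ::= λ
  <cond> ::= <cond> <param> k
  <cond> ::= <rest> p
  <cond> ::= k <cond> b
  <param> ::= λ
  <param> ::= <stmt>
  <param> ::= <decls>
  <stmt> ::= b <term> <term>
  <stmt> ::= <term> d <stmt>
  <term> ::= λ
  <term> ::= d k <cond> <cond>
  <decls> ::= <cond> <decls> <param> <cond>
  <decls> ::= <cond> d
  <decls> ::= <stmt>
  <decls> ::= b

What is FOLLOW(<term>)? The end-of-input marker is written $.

{ b, d, k, p }

In <stmt> ::= b <term> <term>: add FIRST(<term>)\{λ} = { d }.
  Since <term> is nullable, also add FOLLOW(<stmt>) = { b, d, k, p }.
In <stmt> ::= b <term> <term>: <term> is at the end, add FOLLOW(<stmt>) = { b, d, k, p }.
In <stmt> ::= <term> d <stmt>: add FIRST(d <stmt>) = { d }.
Union: FOLLOW(<term>) = { b, d, k, p }.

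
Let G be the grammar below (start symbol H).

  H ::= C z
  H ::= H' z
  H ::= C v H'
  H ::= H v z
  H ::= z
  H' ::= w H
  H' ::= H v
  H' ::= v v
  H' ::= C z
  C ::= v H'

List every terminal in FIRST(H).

From H ::= C z: add FIRST(C) = { v }.
From H ::= H' z: add FIRST(H') = { v, w, z }.
From H ::= C v H': add FIRST(C) = { v }.
From H ::= H v z: add FIRST(H) = { v, w, z }.
H ::= z contributes {z}.
Union: FIRST(H) = { v, w, z }.

{ v, w, z }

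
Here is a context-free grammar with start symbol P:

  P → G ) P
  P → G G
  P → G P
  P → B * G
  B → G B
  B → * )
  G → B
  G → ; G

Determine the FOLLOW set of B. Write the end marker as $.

{ $, ), *, ; }

In P → B * G: add FIRST(* G) = { * }.
In B → G B: B is at the end, add FOLLOW(B) = { $, ), *, ; }.
In G → B: B is at the end, add FOLLOW(G) = { $, ), *, ; }.
Union: FOLLOW(B) = { $, ), *, ; }.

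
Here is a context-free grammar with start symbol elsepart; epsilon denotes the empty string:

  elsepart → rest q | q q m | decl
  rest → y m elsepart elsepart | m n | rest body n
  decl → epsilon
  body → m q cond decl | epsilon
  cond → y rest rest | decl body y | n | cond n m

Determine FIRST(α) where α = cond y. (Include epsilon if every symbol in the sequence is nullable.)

Add FIRST(cond) = { m, n, y }; cond is not nullable, stop.

{ m, n, y }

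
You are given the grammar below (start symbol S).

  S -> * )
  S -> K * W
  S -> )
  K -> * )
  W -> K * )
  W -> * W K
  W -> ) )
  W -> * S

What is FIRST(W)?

From W -> K * ): add FIRST(K) = { * }.
W -> * W K contributes {*}.
W -> ) ) contributes {)}.
W -> * S contributes {*}.
Union: FIRST(W) = { ), * }.

{ ), * }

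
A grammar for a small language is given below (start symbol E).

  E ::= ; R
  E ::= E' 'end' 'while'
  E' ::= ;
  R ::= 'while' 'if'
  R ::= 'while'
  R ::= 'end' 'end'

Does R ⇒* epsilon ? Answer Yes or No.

No

No nonterminal in this grammar is nullable.
No production of R has an RHS whose symbols are all nullable, so R is not nullable.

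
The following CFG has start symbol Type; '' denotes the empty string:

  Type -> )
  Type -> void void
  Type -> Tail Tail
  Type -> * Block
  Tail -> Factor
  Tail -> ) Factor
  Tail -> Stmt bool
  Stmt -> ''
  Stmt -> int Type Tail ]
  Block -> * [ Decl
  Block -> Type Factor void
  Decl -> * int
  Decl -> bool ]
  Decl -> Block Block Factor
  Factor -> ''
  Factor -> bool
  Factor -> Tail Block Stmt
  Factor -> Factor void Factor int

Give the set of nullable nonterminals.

{ Factor, Stmt, Tail, Type }

Directly nullable (have an ''-production): Stmt, Factor.
Tail -> Factor with every symbol nullable, so Tail is nullable.
Type -> Tail Tail with every symbol nullable, so Type is nullable.
No other nonterminal has a production whose RHS symbols are all nullable.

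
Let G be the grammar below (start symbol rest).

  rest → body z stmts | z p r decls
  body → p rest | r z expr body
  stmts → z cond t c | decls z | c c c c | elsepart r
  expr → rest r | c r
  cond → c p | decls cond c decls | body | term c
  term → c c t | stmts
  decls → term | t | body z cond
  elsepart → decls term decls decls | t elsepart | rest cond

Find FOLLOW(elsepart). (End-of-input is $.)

{ r }

In stmts → elsepart r: add FIRST(r) = { r }.
In elsepart → t elsepart: elsepart is at the end, add FOLLOW(elsepart) = { r }.
Union: FOLLOW(elsepart) = { r }.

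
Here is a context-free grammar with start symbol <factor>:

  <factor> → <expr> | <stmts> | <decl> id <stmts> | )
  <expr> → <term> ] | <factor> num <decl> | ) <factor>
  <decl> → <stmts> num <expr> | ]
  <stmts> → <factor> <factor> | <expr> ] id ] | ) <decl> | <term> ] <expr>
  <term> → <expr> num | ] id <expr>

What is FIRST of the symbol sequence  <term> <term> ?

{ ), ] }

Add FIRST(<term>) = { ), ] }; <term> is not nullable, stop.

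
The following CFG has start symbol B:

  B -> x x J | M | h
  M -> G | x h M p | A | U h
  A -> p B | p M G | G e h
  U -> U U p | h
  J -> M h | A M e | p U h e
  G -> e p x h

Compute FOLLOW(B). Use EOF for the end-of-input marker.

B is the start symbol, so EOF ∈ FOLLOW(B).
In A -> p B: B is at the end, add FOLLOW(A) = { EOF, e, h, p, x }.
Union: FOLLOW(B) = { EOF, e, h, p, x }.

{ EOF, e, h, p, x }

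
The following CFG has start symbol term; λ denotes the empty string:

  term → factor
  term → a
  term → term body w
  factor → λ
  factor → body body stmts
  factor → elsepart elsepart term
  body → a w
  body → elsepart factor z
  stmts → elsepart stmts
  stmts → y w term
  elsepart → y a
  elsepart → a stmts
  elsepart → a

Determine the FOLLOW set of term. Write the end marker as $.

term is the start symbol, so $ ∈ FOLLOW(term).
In term → term body w: add FIRST(body w) = { a, y }.
In factor → elsepart elsepart term: term is at the end, add FOLLOW(factor) = { $, a, y, z }.
In stmts → y w term: term is at the end, add FOLLOW(stmts) = { $, a, y, z }.
Union: FOLLOW(term) = { $, a, y, z }.

{ $, a, y, z }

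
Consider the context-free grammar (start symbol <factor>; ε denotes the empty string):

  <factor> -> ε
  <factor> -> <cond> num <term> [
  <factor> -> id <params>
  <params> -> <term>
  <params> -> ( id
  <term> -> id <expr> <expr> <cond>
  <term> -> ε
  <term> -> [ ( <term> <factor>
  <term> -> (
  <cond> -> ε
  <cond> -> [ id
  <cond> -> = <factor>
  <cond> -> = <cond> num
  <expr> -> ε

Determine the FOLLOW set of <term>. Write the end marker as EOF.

{ EOF, =, [, id, num }

In <factor> -> <cond> num <term> [: add FIRST([) = { [ }.
In <params> -> <term>: <term> is at the end, add FOLLOW(<params>) = { EOF, =, [, id, num }.
In <term> -> [ ( <term> <factor>: add FIRST(<factor>)\{ε} = { =, [, id, num }.
  Since <factor> is nullable, also add FOLLOW(<term>) = { EOF, =, [, id, num }.
Union: FOLLOW(<term>) = { EOF, =, [, id, num }.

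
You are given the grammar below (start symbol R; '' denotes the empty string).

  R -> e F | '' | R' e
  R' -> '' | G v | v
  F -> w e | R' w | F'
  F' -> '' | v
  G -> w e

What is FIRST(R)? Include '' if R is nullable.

R -> e F contributes {e}.
R -> '' contributes ''.
From R -> R' e: R' nullable, take FIRST(R') ∪ {e} = { e, v, w }.
Union: FIRST(R) = { e, v, w, '' }.

{ e, v, w, '' }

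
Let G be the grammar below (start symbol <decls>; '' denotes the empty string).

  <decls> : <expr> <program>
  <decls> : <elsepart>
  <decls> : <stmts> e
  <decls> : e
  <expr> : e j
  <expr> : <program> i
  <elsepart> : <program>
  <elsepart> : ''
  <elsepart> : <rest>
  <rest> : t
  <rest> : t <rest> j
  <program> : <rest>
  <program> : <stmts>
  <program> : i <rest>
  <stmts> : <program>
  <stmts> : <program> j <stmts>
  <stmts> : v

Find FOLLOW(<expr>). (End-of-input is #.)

{ i, t, v }

In <decls> : <expr> <program>: add FIRST(<program>) = { i, t, v }.
Union: FOLLOW(<expr>) = { i, t, v }.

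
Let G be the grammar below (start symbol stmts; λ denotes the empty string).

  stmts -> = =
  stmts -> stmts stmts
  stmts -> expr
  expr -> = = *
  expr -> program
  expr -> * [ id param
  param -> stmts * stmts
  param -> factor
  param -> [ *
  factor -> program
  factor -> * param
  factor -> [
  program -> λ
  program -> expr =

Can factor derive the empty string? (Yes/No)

Yes

factor -> program and each of program is nullable, so factor ⇒* λ.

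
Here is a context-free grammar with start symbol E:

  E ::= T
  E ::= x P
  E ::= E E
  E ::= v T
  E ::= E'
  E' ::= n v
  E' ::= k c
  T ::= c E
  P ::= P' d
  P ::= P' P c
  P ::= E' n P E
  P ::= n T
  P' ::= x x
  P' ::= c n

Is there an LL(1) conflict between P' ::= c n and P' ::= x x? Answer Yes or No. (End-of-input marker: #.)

FIRST(c n) = { c } and FIRST(x x) = { x }.
The FIRST sets are disjoint and neither alternative is nullable — no conflict.

No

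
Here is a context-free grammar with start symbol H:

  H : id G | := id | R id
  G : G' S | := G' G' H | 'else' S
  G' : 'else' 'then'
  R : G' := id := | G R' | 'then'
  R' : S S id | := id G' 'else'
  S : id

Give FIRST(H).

H : id G contributes {id}.
H : := id contributes {:=}.
From H : R id: add FIRST(R) = { 'else', 'then', := }.
Union: FIRST(H) = { 'else', 'then', :=, id }.

{ 'else', 'then', :=, id }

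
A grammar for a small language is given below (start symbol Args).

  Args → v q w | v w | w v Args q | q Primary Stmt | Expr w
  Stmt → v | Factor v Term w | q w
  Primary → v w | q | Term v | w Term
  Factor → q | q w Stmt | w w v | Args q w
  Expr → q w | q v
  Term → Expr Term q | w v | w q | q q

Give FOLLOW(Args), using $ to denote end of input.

{ $, q }

Args is the start symbol, so $ ∈ FOLLOW(Args).
In Args → w v Args q: add FIRST(q) = { q }.
In Factor → Args q w: add FIRST(q w) = { q }.
Union: FOLLOW(Args) = { $, q }.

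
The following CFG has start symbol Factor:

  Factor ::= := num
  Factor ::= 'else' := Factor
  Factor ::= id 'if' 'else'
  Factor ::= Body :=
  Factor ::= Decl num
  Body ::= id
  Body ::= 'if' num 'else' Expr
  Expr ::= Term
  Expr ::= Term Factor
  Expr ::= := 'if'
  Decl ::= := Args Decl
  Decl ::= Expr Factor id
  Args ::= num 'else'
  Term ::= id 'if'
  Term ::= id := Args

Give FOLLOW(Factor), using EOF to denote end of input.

Factor is the start symbol, so EOF ∈ FOLLOW(Factor).
In Factor ::= 'else' := Factor: Factor is at the end, add FOLLOW(Factor) = { EOF, 'else', 'if', :=, id }.
In Expr ::= Term Factor: Factor is at the end, add FOLLOW(Expr) = { 'else', 'if', :=, id }.
In Decl ::= Expr Factor id: add FIRST(id) = { id }.
Union: FOLLOW(Factor) = { EOF, 'else', 'if', :=, id }.

{ EOF, 'else', 'if', :=, id }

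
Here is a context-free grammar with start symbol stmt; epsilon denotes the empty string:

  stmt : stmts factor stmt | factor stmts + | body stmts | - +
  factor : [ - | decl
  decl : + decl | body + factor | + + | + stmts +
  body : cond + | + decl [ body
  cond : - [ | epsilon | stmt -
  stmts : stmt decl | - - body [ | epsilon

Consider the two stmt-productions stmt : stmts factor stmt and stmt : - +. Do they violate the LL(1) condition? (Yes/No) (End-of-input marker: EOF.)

Yes

FIRST(stmts factor stmt) = { +, -, [ } and FIRST(- +) = { - }.
Both contain -, so the two alternatives are not disjoint — LL(1) conflict.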